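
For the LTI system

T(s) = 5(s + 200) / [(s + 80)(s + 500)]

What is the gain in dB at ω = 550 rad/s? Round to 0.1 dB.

-43.0 dB

At s = jω = j550:
zero (s+200): 200 + j550 → |·| = √(200²+550²) = √342500 ≈ 585.23, ∠ = arctan(550/200) ≈ 70.02°
pole (s+80): 80 + j550 → |·| = √(80²+550²) = √308900 ≈ 555.79, ∠ = arctan(550/80) ≈ 81.72°
pole (s+500): 500 + j550 → |·| = √(500²+550²) = √552500 ≈ 743.3, ∠ = arctan(550/500) ≈ 47.73°
|T| = 5 · 585.23 / 4.1312e+05 ≈ 0.0070831
Gain = 20 log₁₀(0.0070831) ≈ -43.00 dB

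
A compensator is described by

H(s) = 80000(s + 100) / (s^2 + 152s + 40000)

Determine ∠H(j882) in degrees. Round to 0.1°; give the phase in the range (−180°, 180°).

-86.2°

At s = jω = j882:
zero (s+100): 100 + j882 → |·| = √(100²+882²) = √787924 ≈ 887.65, ∠ = arctan(882/100) ≈ 83.53°
quadratic: (j882)² + 152·j882 + 40000 = -737924 + j134064 → |·| ≈ 7.5e+05, ∠ ≈ 169.70°
∠H = 83.53° − 169.70° = -86.17°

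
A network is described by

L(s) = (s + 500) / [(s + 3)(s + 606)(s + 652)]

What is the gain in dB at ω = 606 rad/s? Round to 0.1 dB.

-115.4 dB

At s = jω = j606:
zero (s+500): 500 + j606 → |·| = √(500²+606²) = √617236 ≈ 785.64, ∠ = arctan(606/500) ≈ 50.47°
pole (s+3): 3 + j606 → |·| = √(3²+606²) = √367245 ≈ 606.01, ∠ = arctan(606/3) ≈ 89.72°
pole (s+606): 606 + j606 → |·| = √(606²+606²) = √734472 ≈ 857.01, ∠ = arctan(606/606) ≈ 45.00°
pole (s+652): 652 + j606 → |·| = √(652²+606²) = √792340 ≈ 890.13, ∠ = arctan(606/652) ≈ 42.91°
|L| = 1 · 785.64 / 4.6229e+08 ≈ 1.6995e-06
Gain = 20 log₁₀(1.6995e-06) ≈ -115.39 dB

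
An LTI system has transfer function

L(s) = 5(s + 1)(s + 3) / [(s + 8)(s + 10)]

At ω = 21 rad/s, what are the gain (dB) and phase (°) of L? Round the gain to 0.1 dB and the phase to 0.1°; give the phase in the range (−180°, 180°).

At s = jω = j21:
zero (s+1): 1 + j21 → |·| = √(1²+21²) = √442 ≈ 21.024, ∠ = arctan(21/1) ≈ 87.27°
zero (s+3): 3 + j21 → |·| = √(3²+21²) = √450 ≈ 21.213, ∠ = arctan(21/3) ≈ 81.87°
pole (s+8): 8 + j21 → |·| = √(8²+21²) = √505 ≈ 22.472, ∠ = arctan(21/8) ≈ 69.15°
pole (s+10): 10 + j21 → |·| = √(10²+21²) = √541 ≈ 23.259, ∠ = arctan(21/10) ≈ 64.54°
|L| = 5 · 445.98 / 522.68 ≈ 4.2663
Gain = 20 log₁₀(4.2663) ≈ 12.60 dB
∠L = 169.14° − 133.69° = 35.45°

12.6 dB, 35.5°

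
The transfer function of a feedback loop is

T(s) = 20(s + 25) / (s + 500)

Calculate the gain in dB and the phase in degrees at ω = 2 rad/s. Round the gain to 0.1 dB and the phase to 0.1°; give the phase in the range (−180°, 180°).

0.0 dB, 4.3°

At s = jω = j2:
zero (s+25): 25 + j2 → |·| = √(25²+2²) = √629 ≈ 25.08, ∠ = arctan(2/25) ≈ 4.57°
pole (s+500): 500 + j2 → |·| = √(500²+2²) = √250004 ≈ 500, ∠ = arctan(2/500) ≈ 0.23°
|T| = 20 · 25.08 / 500 ≈ 1.0032
Gain = 20 log₁₀(1.0032) ≈ 0.03 dB
∠T = 4.57° − 0.23° = 4.34°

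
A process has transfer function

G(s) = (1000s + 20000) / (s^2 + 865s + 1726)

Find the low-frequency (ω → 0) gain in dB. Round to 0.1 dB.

G(0) = 20000 / 1726 ≈ 11.587
20 log₁₀(11.587) ≈ 21.28 dB

21.3 dB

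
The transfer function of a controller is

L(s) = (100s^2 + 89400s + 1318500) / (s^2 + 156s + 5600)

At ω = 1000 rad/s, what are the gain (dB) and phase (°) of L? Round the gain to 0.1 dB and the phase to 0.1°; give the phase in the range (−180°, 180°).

Substitute s = j1000:
Numerator: 100(j1000)^2 + 89400(j1000) + 1318500 = -98681500 + j89400000
Denominator: (j1000)^2 + 156(j1000) + 5600 = -994400 + j156000
|N| = √(98681500² + 89400000²) ≈ 1.3316e+08, ∠N ≈ 137.83°
|D| = √(994400² + 156000²) ≈ 1.0066e+06, ∠D ≈ 171.08°
|L| = 1.3316e+08 / 1.0066e+06 ≈ 132.29
Gain = 20 log₁₀(132.29) ≈ 42.43 dB
∠L = 137.83° − 171.08° = -33.25°

42.4 dB, -33.3°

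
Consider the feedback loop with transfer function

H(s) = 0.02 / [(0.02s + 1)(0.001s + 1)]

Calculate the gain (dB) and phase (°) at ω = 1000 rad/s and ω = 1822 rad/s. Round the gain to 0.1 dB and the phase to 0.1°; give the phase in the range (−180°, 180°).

At ω = 1000 rad/s:
pole (1 + j1000·0.02) = 1 + j20 → |·| ≈ 20.025, ∠ ≈ 87.14°
pole (1 + j1000·0.001) = 1 + j1 → |·| ≈ 1.4142, ∠ ≈ 45.00°
|H| = 0.02 · 1 / (20.025 · 1.4142) ≈ 0.00070623
Gain = 20 log₁₀(0.00070623) ≈ -63.02 dB
∠H = (0°) − (87.14° + 45.00°) = -132.14°

At ω = 1822 rad/s:
pole (1 + j1822·0.02) = 1 + j36.44 → |·| ≈ 36.454, ∠ ≈ 88.43°
pole (1 + j1822·0.001) = 1 + j1.822 → |·| ≈ 2.0784, ∠ ≈ 61.24°
|H| = 0.02 · 1 / (36.454 · 2.0784) ≈ 0.00026397
Gain = 20 log₁₀(0.00026397) ≈ -71.57 dB
∠H = (0°) − (88.43° + 61.24°) = -149.67°

ω = 1000: -63.0 dB, -132.1°; ω = 1822: -71.6 dB, -149.7°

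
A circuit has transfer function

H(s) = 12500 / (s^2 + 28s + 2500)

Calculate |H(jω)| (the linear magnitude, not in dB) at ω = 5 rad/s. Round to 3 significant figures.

5.04

At s = jω = j5:
quadratic: (j5)² + 28·j5 + 2500 = 2475 + j140 → |·| ≈ 2479, ∠ ≈ 3.24°
|H| = 12500 / 2479 ≈ 5.0424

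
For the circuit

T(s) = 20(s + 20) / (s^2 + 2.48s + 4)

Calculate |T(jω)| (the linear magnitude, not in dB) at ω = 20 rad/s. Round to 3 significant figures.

At s = jω = j20:
zero (s+20): 20 + j20 → |·| = √(20²+20²) = √800 ≈ 28.284, ∠ = arctan(20/20) ≈ 45.00°
quadratic: (j20)² + 2.48·j20 + 4 = -396 + j49.6 → |·| ≈ 399.09, ∠ ≈ 172.86°
|T| = 20 · 28.284 / 399.09 ≈ 1.4174

1.42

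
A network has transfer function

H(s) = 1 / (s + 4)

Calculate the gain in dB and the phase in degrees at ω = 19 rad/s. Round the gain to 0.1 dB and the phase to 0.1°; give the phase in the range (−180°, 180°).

-25.8 dB, -78.1°

Substitute s = j19:
Numerator: 1 = 1 + j0
Denominator: (j19) + 4 = 4 + j19
|N| = √(1² + 0²) ≈ 1, ∠N ≈ 0.00°
|D| = √(4² + 19²) ≈ 19.416, ∠D ≈ 78.11°
|H| = 1 / 19.416 ≈ 0.051504
Gain = 20 log₁₀(0.051504) ≈ -25.76 dB
∠H = 0.00° − 78.11° = -78.11°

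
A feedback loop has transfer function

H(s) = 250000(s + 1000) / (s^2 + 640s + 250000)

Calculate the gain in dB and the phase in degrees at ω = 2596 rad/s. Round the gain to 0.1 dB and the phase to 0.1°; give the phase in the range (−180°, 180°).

40.3 dB, -96.7°

At s = jω = j2596:
zero (s+1000): 1000 + j2596 → |·| = √(1000²+2596²) = √7739216 ≈ 2781.9, ∠ = arctan(2596/1000) ≈ 68.93°
quadratic: (j2596)² + 640·j2596 + 250000 = -6489216 + j1661440 → |·| ≈ 6.6985e+06, ∠ ≈ 165.64°
|H| = 250000 · 2781.9 / 6.6985e+06 ≈ 103.83
Gain = 20 log₁₀(103.83) ≈ 40.33 dB
∠H = 68.93° − 165.64° = -96.71°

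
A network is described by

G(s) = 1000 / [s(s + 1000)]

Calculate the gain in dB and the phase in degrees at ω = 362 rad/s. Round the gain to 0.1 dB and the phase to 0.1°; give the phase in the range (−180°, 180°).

-51.7 dB, -109.9°

At s = jω = j362:
pole (s+1000): 1000 + j362 → |·| = √(1000²+362²) = √1131044 ≈ 1063.5, ∠ = arctan(362/1000) ≈ 19.90°
pole at origin: |s| = 362, ∠ = 90.00° (in denominator)
|G| = 1000 / 3.8499e+05 ≈ 0.0025975
Gain = 20 log₁₀(0.0025975) ≈ -51.71 dB
∠G = 0.00° − 109.90° = -109.90°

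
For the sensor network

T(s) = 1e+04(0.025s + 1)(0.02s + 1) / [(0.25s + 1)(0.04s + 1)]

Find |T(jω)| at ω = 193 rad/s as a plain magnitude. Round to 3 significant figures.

523

At ω = 193 rad/s:
zero (1 + j193·0.025) = 1 + j4.825 → |·| ≈ 4.9275, ∠ ≈ 78.29°
zero (1 + j193·0.02) = 1 + j3.86 → |·| ≈ 3.9874, ∠ ≈ 75.48°
pole (1 + j193·0.25) = 1 + j48.25 → |·| ≈ 48.26, ∠ ≈ 88.81°
pole (1 + j193·0.04) = 1 + j7.72 → |·| ≈ 7.7845, ∠ ≈ 82.62°
|T| = 1e+04 · 4.9275 · 3.9874 / (48.26 · 7.7845) ≈ 523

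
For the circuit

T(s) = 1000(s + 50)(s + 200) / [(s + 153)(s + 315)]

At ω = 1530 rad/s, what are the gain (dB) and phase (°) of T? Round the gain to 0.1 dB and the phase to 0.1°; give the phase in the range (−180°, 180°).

At s = jω = j1530:
zero (s+50): 50 + j1530 → |·| = √(50²+1530²) = √2343400 ≈ 1530.8, ∠ = arctan(1530/50) ≈ 88.13°
zero (s+200): 200 + j1530 → |·| = √(200²+1530²) = √2380900 ≈ 1543, ∠ = arctan(1530/200) ≈ 82.55°
pole (s+153): 153 + j1530 → |·| = √(153²+1530²) = √2364309 ≈ 1537.6, ∠ = arctan(1530/153) ≈ 84.29°
pole (s+315): 315 + j1530 → |·| = √(315²+1530²) = √2440125 ≈ 1562.1, ∠ = arctan(1530/315) ≈ 78.37°
|T| = 1000 · 2.362e+06 / 2.4019e+06 ≈ 983.39
Gain = 20 log₁₀(983.39) ≈ 59.85 dB
∠T = 170.68° − 162.66° = 8.02°

59.9 dB, 8.0°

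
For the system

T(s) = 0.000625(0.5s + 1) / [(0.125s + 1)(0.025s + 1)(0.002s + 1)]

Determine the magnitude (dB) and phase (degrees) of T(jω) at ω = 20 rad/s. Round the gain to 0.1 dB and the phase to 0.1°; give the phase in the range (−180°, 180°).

-53.6 dB, -12.8°

At ω = 20 rad/s:
zero (1 + j20·0.5) = 1 + j10 → |·| ≈ 10.05, ∠ ≈ 84.29°
pole (1 + j20·0.125) = 1 + j2.5 → |·| ≈ 2.6926, ∠ ≈ 68.20°
pole (1 + j20·0.025) = 1 + j0.5 → |·| ≈ 1.118, ∠ ≈ 26.57°
pole (1 + j20·0.002) = 1 + j0.04 → |·| ≈ 1.0008, ∠ ≈ 2.29°
|T| = 0.000625 · 10.05 / (2.6926 · 1.118 · 1.0008) ≈ 0.0020849
Gain = 20 log₁₀(0.0020849) ≈ -53.62 dB
∠T = (84.29°) − (68.20° + 26.57° + 2.29°) = -12.77°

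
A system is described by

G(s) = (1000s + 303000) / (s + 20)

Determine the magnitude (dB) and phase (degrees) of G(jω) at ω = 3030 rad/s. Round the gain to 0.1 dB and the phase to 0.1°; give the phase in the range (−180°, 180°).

Substitute s = j3030:
Numerator: 1000(j3030) + 303000 = 303000 + j3030000
Denominator: (j3030) + 20 = 20 + j3030
|N| = √(303000² + 3030000²) ≈ 3.0451e+06, ∠N ≈ 84.29°
|D| = √(20² + 3030²) ≈ 3030.1, ∠D ≈ 89.62°
|G| = 3.0451e+06 / 3030.1 ≈ 1005
Gain = 20 log₁₀(1005) ≈ 60.04 dB
∠G = 84.29° − 89.62° = -5.33°

60.0 dB, -5.3°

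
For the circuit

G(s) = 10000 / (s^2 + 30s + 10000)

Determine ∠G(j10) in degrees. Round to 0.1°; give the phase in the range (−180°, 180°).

-1.7°

At s = jω = j10:
quadratic: (j10)² + 30·j10 + 10000 = 9900 + j300 → |·| ≈ 9904.5, ∠ ≈ 1.74°
∠G = 0.00° − 1.74° = -1.74°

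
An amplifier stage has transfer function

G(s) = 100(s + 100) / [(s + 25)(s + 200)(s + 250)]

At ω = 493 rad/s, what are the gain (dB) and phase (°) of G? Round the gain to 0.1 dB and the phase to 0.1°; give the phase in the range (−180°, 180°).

-69.2 dB, -139.6°

At s = jω = j493:
zero (s+100): 100 + j493 → |·| = √(100²+493²) = √253049 ≈ 503.04, ∠ = arctan(493/100) ≈ 78.53°
pole (s+25): 25 + j493 → |·| = √(25²+493²) = √243674 ≈ 493.63, ∠ = arctan(493/25) ≈ 87.10°
pole (s+200): 200 + j493 → |·| = √(200²+493²) = √283049 ≈ 532.02, ∠ = arctan(493/200) ≈ 67.92°
pole (s+250): 250 + j493 → |·| = √(250²+493²) = √305549 ≈ 552.76, ∠ = arctan(493/250) ≈ 63.11°
|G| = 100 · 503.04 / 1.4517e+08 ≈ 0.00034652
Gain = 20 log₁₀(0.00034652) ≈ -69.21 dB
∠G = 78.53° − 218.13° = -139.60°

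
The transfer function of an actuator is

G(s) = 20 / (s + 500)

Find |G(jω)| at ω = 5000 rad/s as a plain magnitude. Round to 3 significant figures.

At s = jω = j5000:
pole (s+500): 500 + j5000 → |·| = √(500²+5000²) = √25250000 ≈ 5024.9, ∠ = arctan(5000/500) ≈ 84.29°
|G| = 20 / 5024.9 ≈ 0.0039802

0.00398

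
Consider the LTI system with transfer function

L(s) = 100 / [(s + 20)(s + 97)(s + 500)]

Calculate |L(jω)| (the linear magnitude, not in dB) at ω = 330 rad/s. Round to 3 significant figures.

At s = jω = j330:
pole (s+20): 20 + j330 → |·| = √(20²+330²) = √109300 ≈ 330.61, ∠ = arctan(330/20) ≈ 86.53°
pole (s+97): 97 + j330 → |·| = √(97²+330²) = √118309 ≈ 343.96, ∠ = arctan(330/97) ≈ 73.62°
pole (s+500): 500 + j330 → |·| = √(500²+330²) = √358900 ≈ 599.08, ∠ = arctan(330/500) ≈ 33.42°
|L| = 100 / 6.8125e+07 ≈ 1.4679e-06

1.47e-06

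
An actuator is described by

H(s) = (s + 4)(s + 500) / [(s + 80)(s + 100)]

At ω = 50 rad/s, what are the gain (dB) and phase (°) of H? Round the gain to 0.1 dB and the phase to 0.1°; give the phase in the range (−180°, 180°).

7.6 dB, 32.6°

At s = jω = j50:
zero (s+4): 4 + j50 → |·| = √(4²+50²) = √2516 ≈ 50.16, ∠ = arctan(50/4) ≈ 85.43°
zero (s+500): 500 + j50 → |·| = √(500²+50²) = √252500 ≈ 502.49, ∠ = arctan(50/500) ≈ 5.71°
pole (s+80): 80 + j50 → |·| = √(80²+50²) = √8900 ≈ 94.34, ∠ = arctan(50/80) ≈ 32.01°
pole (s+100): 100 + j50 → |·| = √(100²+50²) = √12500 ≈ 111.8, ∠ = arctan(50/100) ≈ 26.57°
|H| = 1 · 25205 / 10547 ≈ 2.3898
Gain = 20 log₁₀(2.3898) ≈ 7.57 dB
∠H = 91.14° − 58.58° = 32.56°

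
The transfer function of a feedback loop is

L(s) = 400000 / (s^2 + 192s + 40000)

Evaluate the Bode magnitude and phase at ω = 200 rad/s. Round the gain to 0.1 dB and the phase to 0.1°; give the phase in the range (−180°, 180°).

20.4 dB, -90.0°

At s = jω = j200:
quadratic: (j200)² + 192·j200 + 40000 = 0 + j38400 → |·| ≈ 38400, ∠ ≈ 90.00°
|L| = 400000 / 38400 ≈ 10.417
Gain = 20 log₁₀(10.417) ≈ 20.35 dB
∠L = 0.00° − 90.00° = -90.00°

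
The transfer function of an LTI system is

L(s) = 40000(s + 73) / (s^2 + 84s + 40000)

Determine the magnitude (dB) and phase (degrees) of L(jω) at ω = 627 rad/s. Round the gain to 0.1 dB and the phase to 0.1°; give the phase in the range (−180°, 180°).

At s = jω = j627:
zero (s+73): 73 + j627 → |·| = √(73²+627²) = √398458 ≈ 631.24, ∠ = arctan(627/73) ≈ 83.36°
quadratic: (j627)² + 84·j627 + 40000 = -353129 + j52668 → |·| ≈ 3.5704e+05, ∠ ≈ 171.52°
|L| = 40000 · 631.24 / 3.5704e+05 ≈ 70.719
Gain = 20 log₁₀(70.719) ≈ 36.99 dB
∠L = 83.36° − 171.52° = -88.16°

37.0 dB, -88.2°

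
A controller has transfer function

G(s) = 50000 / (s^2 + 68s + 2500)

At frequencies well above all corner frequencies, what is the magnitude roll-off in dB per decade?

-40 dB/decade

Each pole contributes −20 dB/decade at high frequency; each zero contributes +20 dB/decade.
Net: 0 zero(s) − 2 pole(s) → -40 dB/decade.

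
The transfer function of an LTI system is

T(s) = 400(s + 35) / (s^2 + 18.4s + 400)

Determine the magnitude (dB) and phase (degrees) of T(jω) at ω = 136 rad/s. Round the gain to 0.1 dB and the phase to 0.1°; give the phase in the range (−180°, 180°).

9.8 dB, -96.6°

At s = jω = j136:
zero (s+35): 35 + j136 → |·| = √(35²+136²) = √19721 ≈ 140.43, ∠ = arctan(136/35) ≈ 75.57°
quadratic: (j136)² + 18.4·j136 + 400 = -18096 + j2502.4 → |·| ≈ 18268, ∠ ≈ 172.13°
|T| = 400 · 140.43 / 18268 ≈ 3.0749
Gain = 20 log₁₀(3.0749) ≈ 9.76 dB
∠T = 75.57° − 172.13° = -96.56°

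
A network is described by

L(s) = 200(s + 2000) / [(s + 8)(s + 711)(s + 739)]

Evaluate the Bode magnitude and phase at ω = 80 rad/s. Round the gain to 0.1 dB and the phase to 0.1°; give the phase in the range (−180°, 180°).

-40.6 dB, -94.6°

At s = jω = j80:
zero (s+2000): 2000 + j80 → |·| = √(2000²+80²) = √4006400 ≈ 2001.6, ∠ = arctan(80/2000) ≈ 2.29°
pole (s+8): 8 + j80 → |·| = √(8²+80²) = √6464 ≈ 80.399, ∠ = arctan(80/8) ≈ 84.29°
pole (s+711): 711 + j80 → |·| = √(711²+80²) = √511921 ≈ 715.49, ∠ = arctan(80/711) ≈ 6.42°
pole (s+739): 739 + j80 → |·| = √(739²+80²) = √552521 ≈ 743.32, ∠ = arctan(80/739) ≈ 6.18°
|L| = 200 · 2001.6 / 4.2759e+07 ≈ 0.0093622
Gain = 20 log₁₀(0.0093622) ≈ -40.57 dB
∠L = 2.29° − 96.89° = -94.60°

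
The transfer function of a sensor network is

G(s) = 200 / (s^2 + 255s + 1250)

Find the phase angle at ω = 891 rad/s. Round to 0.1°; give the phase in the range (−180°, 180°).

Substitute s = j891:
Numerator: 200 = 200 + j0
Denominator: (j891)^2 + 255(j891) + 1250 = -792631 + j227205
|N| = √(200² + 0²) ≈ 200, ∠N ≈ 0.00°
|D| = √(792631² + 227205²) ≈ 8.2455e+05, ∠D ≈ 164.01°
∠G = 0.00° − 164.01° = -164.01°

-164.0°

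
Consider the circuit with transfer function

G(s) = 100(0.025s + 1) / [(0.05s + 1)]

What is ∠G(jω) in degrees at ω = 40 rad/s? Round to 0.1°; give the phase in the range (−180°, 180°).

At ω = 40 rad/s:
zero (1 + j40·0.025) = 1 + j1 → |·| ≈ 1.4142, ∠ ≈ 45.00°
pole (1 + j40·0.05) = 1 + j2 → |·| ≈ 2.2361, ∠ ≈ 63.43°
∠G = (45.00°) − (63.43°) = -18.43°

-18.4°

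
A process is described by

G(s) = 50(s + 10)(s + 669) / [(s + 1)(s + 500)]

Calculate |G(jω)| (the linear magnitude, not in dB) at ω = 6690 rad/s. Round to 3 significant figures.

50.1

At s = jω = j6690:
zero (s+10): 10 + j6690 → |·| = √(10²+6690²) = √44756200 ≈ 6690, ∠ = arctan(6690/10) ≈ 89.91°
zero (s+669): 669 + j6690 → |·| = √(669²+6690²) = √45203661 ≈ 6723.4, ∠ = arctan(6690/669) ≈ 84.29°
pole (s+1): 1 + j6690 → |·| = √(1²+6690²) = √44756101 ≈ 6690, ∠ = arctan(6690/1) ≈ 89.99°
pole (s+500): 500 + j6690 → |·| = √(500²+6690²) = √45006100 ≈ 6708.7, ∠ = arctan(6690/500) ≈ 85.73°
|G| = 50 · 4.498e+07 / 4.4881e+07 ≈ 50.11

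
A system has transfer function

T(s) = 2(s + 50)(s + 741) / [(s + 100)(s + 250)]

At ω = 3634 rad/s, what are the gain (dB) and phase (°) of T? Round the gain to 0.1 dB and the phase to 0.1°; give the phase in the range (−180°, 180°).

6.2 dB, -6.8°

At s = jω = j3634:
zero (s+50): 50 + j3634 → |·| = √(50²+3634²) = √13208456 ≈ 3634.3, ∠ = arctan(3634/50) ≈ 89.21°
zero (s+741): 741 + j3634 → |·| = √(741²+3634²) = √13755037 ≈ 3708.8, ∠ = arctan(3634/741) ≈ 78.47°
pole (s+100): 100 + j3634 → |·| = √(100²+3634²) = √13215956 ≈ 3635.4, ∠ = arctan(3634/100) ≈ 88.42°
pole (s+250): 250 + j3634 → |·| = √(250²+3634²) = √13268456 ≈ 3642.6, ∠ = arctan(3634/250) ≈ 86.06°
|T| = 2 · 1.3479e+07 / 1.3242e+07 ≈ 2.0358
Gain = 20 log₁₀(2.0358) ≈ 6.17 dB
∠T = 167.68° − 174.48° = -6.80°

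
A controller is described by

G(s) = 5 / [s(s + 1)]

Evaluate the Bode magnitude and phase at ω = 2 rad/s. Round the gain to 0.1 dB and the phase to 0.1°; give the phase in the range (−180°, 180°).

At s = jω = j2:
pole (s+1): 1 + j2 → |·| = √(1²+2²) = √5 ≈ 2.2361, ∠ = arctan(2/1) ≈ 63.43°
pole at origin: |s| = 2, ∠ = 90.00° (in denominator)
|G| = 5 / 4.4722 ≈ 1.118
Gain = 20 log₁₀(1.118) ≈ 0.97 dB
∠G = 0.00° − 153.43° = -153.43°

1.0 dB, -153.4°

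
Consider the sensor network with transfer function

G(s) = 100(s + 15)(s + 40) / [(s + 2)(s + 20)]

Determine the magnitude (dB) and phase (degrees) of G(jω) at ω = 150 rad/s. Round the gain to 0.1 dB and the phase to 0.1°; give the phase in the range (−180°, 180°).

At s = jω = j150:
zero (s+15): 15 + j150 → |·| = √(15²+150²) = √22725 ≈ 150.75, ∠ = arctan(150/15) ≈ 84.29°
zero (s+40): 40 + j150 → |·| = √(40²+150²) = √24100 ≈ 155.24, ∠ = arctan(150/40) ≈ 75.07°
pole (s+2): 2 + j150 → |·| = √(2²+150²) = √22504 ≈ 150.01, ∠ = arctan(150/2) ≈ 89.24°
pole (s+20): 20 + j150 → |·| = √(20²+150²) = √22900 ≈ 151.33, ∠ = arctan(150/20) ≈ 82.41°
|G| = 100 · 23402 / 22701 ≈ 103.09
Gain = 20 log₁₀(103.09) ≈ 40.26 dB
∠G = 159.36° − 171.65° = -12.29°

40.3 dB, -12.3°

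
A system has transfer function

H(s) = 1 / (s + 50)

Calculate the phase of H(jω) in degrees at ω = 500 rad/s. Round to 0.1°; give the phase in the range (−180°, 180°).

At s = jω = j500:
pole (s+50): 50 + j500 → |·| = √(50²+500²) = √252500 ≈ 502.49, ∠ = arctan(500/50) ≈ 84.29°
∠H = 0.00° − 84.29° = -84.29°

-84.3°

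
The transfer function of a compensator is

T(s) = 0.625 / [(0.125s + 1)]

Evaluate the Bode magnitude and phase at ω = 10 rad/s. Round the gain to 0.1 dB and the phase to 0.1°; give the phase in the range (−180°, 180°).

-8.2 dB, -51.3°

At ω = 10 rad/s:
pole (1 + j10·0.125) = 1 + j1.25 → |·| ≈ 1.6008, ∠ ≈ 51.34°
|T| = 0.625 · 1 / (1.6008) ≈ 0.39043
Gain = 20 log₁₀(0.39043) ≈ -8.17 dB
∠T = (0°) − (51.34°) = -51.34°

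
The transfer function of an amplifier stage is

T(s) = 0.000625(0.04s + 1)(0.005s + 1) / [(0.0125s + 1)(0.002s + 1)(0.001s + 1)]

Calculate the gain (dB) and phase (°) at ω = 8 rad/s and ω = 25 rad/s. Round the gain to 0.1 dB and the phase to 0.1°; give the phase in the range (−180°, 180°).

At ω = 8 rad/s:
zero (1 + j8·0.04) = 1 + j0.32 → |·| ≈ 1.05, ∠ ≈ 17.74°
zero (1 + j8·0.005) = 1 + j0.04 → |·| ≈ 1.0008, ∠ ≈ 2.29°
pole (1 + j8·0.0125) = 1 + j0.1 → |·| ≈ 1.005, ∠ ≈ 5.71°
pole (1 + j8·0.002) = 1 + j0.016 → |·| ≈ 1.0001, ∠ ≈ 0.92°
pole (1 + j8·0.001) = 1 + j0.008 → |·| ≈ 1, ∠ ≈ 0.46°
|T| = 0.000625 · 1.05 · 1.0008 / (1.005 · 1.0001 · 1) ≈ 0.00065344
Gain = 20 log₁₀(0.00065344) ≈ -63.70 dB
∠T = (17.74° + 2.29°) − (5.71° + 0.92° + 0.46°) = 12.94°

At ω = 25 rad/s:
zero (1 + j25·0.04) = 1 + j1 → |·| ≈ 1.4142, ∠ ≈ 45.00°
zero (1 + j25·0.005) = 1 + j0.125 → |·| ≈ 1.0078, ∠ ≈ 7.13°
pole (1 + j25·0.0125) = 1 + j0.3125 → |·| ≈ 1.0477, ∠ ≈ 17.35°
pole (1 + j25·0.002) = 1 + j0.05 → |·| ≈ 1.0012, ∠ ≈ 2.86°
pole (1 + j25·0.001) = 1 + j0.025 → |·| ≈ 1.0003, ∠ ≈ 1.43°
|T| = 0.000625 · 1.4142 · 1.0078 / (1.0477 · 1.0012 · 1.0003) ≈ 0.00084894
Gain = 20 log₁₀(0.00084894) ≈ -61.42 dB
∠T = (45.00° + 7.13°) − (17.35° + 2.86° + 1.43°) = 30.49°

ω = 8: -63.7 dB, 12.9°; ω = 25: -61.4 dB, 30.5°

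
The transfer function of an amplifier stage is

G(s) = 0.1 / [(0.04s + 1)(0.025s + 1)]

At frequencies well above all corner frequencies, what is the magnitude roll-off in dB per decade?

Each pole contributes −20 dB/decade at high frequency; each zero contributes +20 dB/decade.
Net: 0 zero(s) − 2 pole(s) → -40 dB/decade.

-40 dB/decade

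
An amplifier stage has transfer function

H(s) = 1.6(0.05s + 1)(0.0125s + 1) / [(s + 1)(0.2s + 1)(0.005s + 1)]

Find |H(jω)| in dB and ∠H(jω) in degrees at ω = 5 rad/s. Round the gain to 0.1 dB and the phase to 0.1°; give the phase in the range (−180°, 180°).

-12.8 dB, -107.5°

At ω = 5 rad/s:
zero (1 + j5·0.05) = 1 + j0.25 → |·| ≈ 1.0308, ∠ ≈ 14.04°
zero (1 + j5·0.0125) = 1 + j0.0625 → |·| ≈ 1.002, ∠ ≈ 3.58°
pole (1 + j5·1) = 1 + j5 → |·| ≈ 5.099, ∠ ≈ 78.69°
pole (1 + j5·0.2) = 1 + j1 → |·| ≈ 1.4142, ∠ ≈ 45.00°
pole (1 + j5·0.005) = 1 + j0.025 → |·| ≈ 1.0003, ∠ ≈ 1.43°
|H| = 1.6 · 1.0308 · 1.002 / (5.099 · 1.4142 · 1.0003) ≈ 0.22911
Gain = 20 log₁₀(0.22911) ≈ -12.80 dB
∠H = (14.04° + 3.58°) − (78.69° + 45.00° + 1.43°) = -107.50°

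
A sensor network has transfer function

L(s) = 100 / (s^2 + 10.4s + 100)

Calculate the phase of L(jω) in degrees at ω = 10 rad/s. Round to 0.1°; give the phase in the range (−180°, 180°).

-90.0°

At s = jω = j10:
quadratic: (j10)² + 10.4·j10 + 100 = 0 + j104 → |·| ≈ 104, ∠ ≈ 90.00°
∠L = 0.00° − 90.00° = -90.00°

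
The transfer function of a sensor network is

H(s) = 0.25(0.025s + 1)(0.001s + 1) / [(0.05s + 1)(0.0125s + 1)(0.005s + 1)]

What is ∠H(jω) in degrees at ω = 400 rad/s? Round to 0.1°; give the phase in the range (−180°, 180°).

At ω = 400 rad/s:
zero (1 + j400·0.025) = 1 + j10 → |·| ≈ 10.05, ∠ ≈ 84.29°
zero (1 + j400·0.001) = 1 + j0.4 → |·| ≈ 1.077, ∠ ≈ 21.80°
pole (1 + j400·0.05) = 1 + j20 → |·| ≈ 20.025, ∠ ≈ 87.14°
pole (1 + j400·0.0125) = 1 + j5 → |·| ≈ 5.099, ∠ ≈ 78.69°
pole (1 + j400·0.005) = 1 + j2 → |·| ≈ 2.2361, ∠ ≈ 63.43°
∠H = (84.29° + 21.80°) − (87.14° + 78.69° + 63.43°) = -123.17°

-123.2°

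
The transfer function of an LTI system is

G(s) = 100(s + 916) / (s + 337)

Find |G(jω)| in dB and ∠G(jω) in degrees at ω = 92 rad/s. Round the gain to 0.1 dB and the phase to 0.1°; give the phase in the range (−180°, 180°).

At s = jω = j92:
zero (s+916): 916 + j92 → |·| = √(916²+92²) = √847520 ≈ 920.61, ∠ = arctan(92/916) ≈ 5.74°
pole (s+337): 337 + j92 → |·| = √(337²+92²) = √122033 ≈ 349.33, ∠ = arctan(92/337) ≈ 15.27°
|G| = 100 · 920.61 / 349.33 ≈ 263.54
Gain = 20 log₁₀(263.54) ≈ 48.42 dB
∠G = 5.74° − 15.27° = -9.53°

48.4 dB, -9.5°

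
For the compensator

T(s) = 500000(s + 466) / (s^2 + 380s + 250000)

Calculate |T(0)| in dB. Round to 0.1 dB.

59.4 dB

T(0) = 500000·466 / 250000 = 932
20 log₁₀(932) ≈ 59.39 dB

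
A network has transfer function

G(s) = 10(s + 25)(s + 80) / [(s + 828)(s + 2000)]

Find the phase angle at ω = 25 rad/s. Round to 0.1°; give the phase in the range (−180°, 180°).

At s = jω = j25:
zero (s+25): 25 + j25 → |·| = √(25²+25²) = √1250 ≈ 35.355, ∠ = arctan(25/25) ≈ 45.00°
zero (s+80): 80 + j25 → |·| = √(80²+25²) = √7025 ≈ 83.815, ∠ = arctan(25/80) ≈ 17.35°
pole (s+828): 828 + j25 → |·| = √(828²+25²) = √686209 ≈ 828.38, ∠ = arctan(25/828) ≈ 1.73°
pole (s+2000): 2000 + j25 → |·| = √(2000²+25²) = √4000625 ≈ 2000.2, ∠ = arctan(25/2000) ≈ 0.72°
∠G = 62.35° − 2.45° = 59.90°

59.9°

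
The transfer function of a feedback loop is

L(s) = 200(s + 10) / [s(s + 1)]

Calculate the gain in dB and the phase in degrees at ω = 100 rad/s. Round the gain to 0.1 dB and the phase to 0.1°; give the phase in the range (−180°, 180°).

At s = jω = j100:
zero (s+10): 10 + j100 → |·| = √(10²+100²) = √10100 ≈ 100.5, ∠ = arctan(100/10) ≈ 84.29°
pole (s+1): 1 + j100 → |·| = √(1²+100²) = √10001 ≈ 100, ∠ = arctan(100/1) ≈ 89.43°
pole at origin: |s| = 100, ∠ = 90.00° (in denominator)
|L| = 200 · 100.5 / 10000 ≈ 2.01
Gain = 20 log₁₀(2.01) ≈ 6.06 dB
∠L = 84.29° − 179.43° = -95.14°

6.1 dB, -95.1°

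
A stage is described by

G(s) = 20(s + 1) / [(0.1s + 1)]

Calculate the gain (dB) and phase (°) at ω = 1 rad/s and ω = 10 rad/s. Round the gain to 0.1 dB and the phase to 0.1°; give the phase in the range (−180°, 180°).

ω = 1: 29.0 dB, 39.3°; ω = 10: 43.1 dB, 39.3°

At ω = 1 rad/s:
zero (1 + j1·1) = 1 + j1 → |·| ≈ 1.4142, ∠ ≈ 45.00°
pole (1 + j1·0.1) = 1 + j0.1 → |·| ≈ 1.005, ∠ ≈ 5.71°
|G| = 20 · 1.4142 / (1.005) ≈ 28.143
Gain = 20 log₁₀(28.143) ≈ 28.99 dB
∠G = (45.00°) − (5.71°) = 39.29°

At ω = 10 rad/s:
zero (1 + j10·1) = 1 + j10 → |·| ≈ 10.05, ∠ ≈ 84.29°
pole (1 + j10·0.1) = 1 + j1 → |·| ≈ 1.4142, ∠ ≈ 45.00°
|G| = 20 · 10.05 / (1.4142) ≈ 142.13
Gain = 20 log₁₀(142.13) ≈ 43.05 dB
∠G = (84.29°) − (45.00°) = 39.29°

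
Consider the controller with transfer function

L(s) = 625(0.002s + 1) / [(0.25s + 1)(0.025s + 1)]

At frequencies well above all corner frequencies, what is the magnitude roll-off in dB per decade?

-20 dB/decade

Each pole contributes −20 dB/decade at high frequency; each zero contributes +20 dB/decade.
Net: 1 zero(s) − 2 pole(s) → -20 dB/decade.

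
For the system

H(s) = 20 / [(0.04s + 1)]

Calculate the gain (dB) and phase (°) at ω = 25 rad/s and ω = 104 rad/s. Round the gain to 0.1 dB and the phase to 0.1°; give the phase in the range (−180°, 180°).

ω = 25: 23.0 dB, -45.0°; ω = 104: 13.4 dB, -76.5°

At ω = 25 rad/s:
pole (1 + j25·0.04) = 1 + j1 → |·| ≈ 1.4142, ∠ ≈ 45.00°
|H| = 20 · 1 / (1.4142) ≈ 14.142
Gain = 20 log₁₀(14.142) ≈ 23.01 dB
∠H = (0°) − (45.00°) = -45.00°

At ω = 104 rad/s:
pole (1 + j104·0.04) = 1 + j4.16 → |·| ≈ 4.2785, ∠ ≈ 76.48°
|H| = 20 · 1 / (4.2785) ≈ 4.6745
Gain = 20 log₁₀(4.6745) ≈ 13.39 dB
∠H = (0°) − (76.48°) = -76.48°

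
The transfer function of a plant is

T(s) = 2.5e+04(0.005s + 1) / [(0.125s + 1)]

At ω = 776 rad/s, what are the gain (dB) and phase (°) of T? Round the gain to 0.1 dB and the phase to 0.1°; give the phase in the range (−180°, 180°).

At ω = 776 rad/s:
zero (1 + j776·0.005) = 1 + j3.88 → |·| ≈ 4.0068, ∠ ≈ 75.55°
pole (1 + j776·0.125) = 1 + j97 → |·| ≈ 97.005, ∠ ≈ 89.41°
|T| = 2.5e+04 · 4.0068 / (97.005) ≈ 1032.6
Gain = 20 log₁₀(1032.6) ≈ 60.28 dB
∠T = (75.55°) − (89.41°) = -13.86°

60.3 dB, -13.9°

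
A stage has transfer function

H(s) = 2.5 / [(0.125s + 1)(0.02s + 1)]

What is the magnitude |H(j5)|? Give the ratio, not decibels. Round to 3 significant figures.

At ω = 5 rad/s:
pole (1 + j5·0.125) = 1 + j0.625 → |·| ≈ 1.1792, ∠ ≈ 32.01°
pole (1 + j5·0.02) = 1 + j0.1 → |·| ≈ 1.005, ∠ ≈ 5.71°
|H| = 2.5 · 1 / (1.1792 · 1.005) ≈ 2.1095

2.11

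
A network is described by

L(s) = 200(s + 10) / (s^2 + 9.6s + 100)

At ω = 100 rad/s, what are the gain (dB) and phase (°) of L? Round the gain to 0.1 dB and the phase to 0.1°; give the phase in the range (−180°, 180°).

6.1 dB, -90.2°

At s = jω = j100:
zero (s+10): 10 + j100 → |·| = √(10²+100²) = √10100 ≈ 100.5, ∠ = arctan(100/10) ≈ 84.29°
quadratic: (j100)² + 9.6·j100 + 100 = -9900 + j960 → |·| ≈ 9946.4, ∠ ≈ 174.46°
|L| = 200 · 100.5 / 9946.4 ≈ 2.0208
Gain = 20 log₁₀(2.0208) ≈ 6.11 dB
∠L = 84.29° − 174.46° = -90.17°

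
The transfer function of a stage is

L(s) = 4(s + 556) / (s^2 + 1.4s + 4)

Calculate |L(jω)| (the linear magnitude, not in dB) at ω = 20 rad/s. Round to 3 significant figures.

At s = jω = j20:
zero (s+556): 556 + j20 → |·| = √(556²+20²) = √309536 ≈ 556.36, ∠ = arctan(20/556) ≈ 2.06°
quadratic: (j20)² + 1.4·j20 + 4 = -396 + j28 → |·| ≈ 396.99, ∠ ≈ 175.96°
|L| = 4 · 556.36 / 396.99 ≈ 5.6058

5.61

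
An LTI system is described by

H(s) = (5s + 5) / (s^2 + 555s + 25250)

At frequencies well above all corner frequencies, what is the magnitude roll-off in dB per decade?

Each pole contributes −20 dB/decade at high frequency; each zero contributes +20 dB/decade.
Net: 1 zero(s) − 2 pole(s) → -20 dB/decade.

-20 dB/decade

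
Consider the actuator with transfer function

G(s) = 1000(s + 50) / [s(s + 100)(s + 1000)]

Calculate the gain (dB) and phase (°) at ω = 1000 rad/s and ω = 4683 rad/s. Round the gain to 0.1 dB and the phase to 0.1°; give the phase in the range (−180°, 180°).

ω = 1000: -63.0 dB, -132.2°; ω = 4683: -87.0 dB, -167.3°

At s = jω = j1000:
zero (s+50): 50 + j1000 → |·| = √(50²+1000²) = √1002500 ≈ 1001.2, ∠ = arctan(1000/50) ≈ 87.14°
pole (s+100): 100 + j1000 → |·| = √(100²+1000²) = √1010000 ≈ 1005, ∠ = arctan(1000/100) ≈ 84.29°
pole (s+1000): 1000 + j1000 → |·| = √(1000²+1000²) = √2000000 ≈ 1414.2, ∠ = arctan(1000/1000) ≈ 45.00°
pole at origin: |s| = 1000, ∠ = 90.00° (in denominator)
|G| = 1000 · 1001.2 / 1.4213e+09 ≈ 0.00070443
Gain = 20 log₁₀(0.00070443) ≈ -63.04 dB
∠G = 87.14° − 219.29° = -132.15°

At s = jω = j4683:
zero (s+50): 50 + j4683 → |·| = √(50²+4683²) = √21932989 ≈ 4683.3, ∠ = arctan(4683/50) ≈ 89.39°
pole (s+100): 100 + j4683 → |·| = √(100²+4683²) = √21940489 ≈ 4684.1, ∠ = arctan(4683/100) ≈ 88.78°
pole (s+1000): 1000 + j4683 → |·| = √(1000²+4683²) = √22930489 ≈ 4788.6, ∠ = arctan(4683/1000) ≈ 77.95°
pole at origin: |s| = 4683, ∠ = 90.00° (in denominator)
|G| = 1000 · 4683.3 / 1.0504e+11 ≈ 4.4586e-05
Gain = 20 log₁₀(4.4586e-05) ≈ -87.02 dB
∠G = 89.39° − 256.73° = -167.34°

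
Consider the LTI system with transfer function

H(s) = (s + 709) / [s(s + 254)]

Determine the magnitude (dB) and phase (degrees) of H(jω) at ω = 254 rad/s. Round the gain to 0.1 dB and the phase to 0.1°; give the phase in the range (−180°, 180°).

At s = jω = j254:
zero (s+709): 709 + j254 → |·| = √(709²+254²) = √567197 ≈ 753.12, ∠ = arctan(254/709) ≈ 19.71°
pole (s+254): 254 + j254 → |·| = √(254²+254²) = √129032 ≈ 359.21, ∠ = arctan(254/254) ≈ 45.00°
pole at origin: |s| = 254, ∠ = 90.00° (in denominator)
|H| = 1 · 753.12 / 91239 ≈ 0.0082544
Gain = 20 log₁₀(0.0082544) ≈ -41.67 dB
∠H = 19.71° − 135.00° = -115.29°

-41.7 dB, -115.3°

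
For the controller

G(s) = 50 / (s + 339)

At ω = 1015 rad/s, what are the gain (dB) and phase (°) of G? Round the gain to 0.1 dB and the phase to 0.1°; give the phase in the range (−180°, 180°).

Substitute s = j1015:
Numerator: 50 = 50 + j0
Denominator: (j1015) + 339 = 339 + j1015
|N| = √(50² + 0²) ≈ 50, ∠N ≈ 0.00°
|D| = √(339² + 1015²) ≈ 1070.1, ∠D ≈ 71.53°
|G| = 50 / 1070.1 ≈ 0.046725
Gain = 20 log₁₀(0.046725) ≈ -26.61 dB
∠G = 0.00° − 71.53° = -71.53°

-26.6 dB, -71.5°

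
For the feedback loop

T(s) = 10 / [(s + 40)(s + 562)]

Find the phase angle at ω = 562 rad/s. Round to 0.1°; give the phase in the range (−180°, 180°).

At s = jω = j562:
pole (s+40): 40 + j562 → |·| = √(40²+562²) = √317444 ≈ 563.42, ∠ = arctan(562/40) ≈ 85.93°
pole (s+562): 562 + j562 → |·| = √(562²+562²) = √631688 ≈ 794.79, ∠ = arctan(562/562) ≈ 45.00°
∠T = 0.00° − 130.93° = -130.93°

-130.9°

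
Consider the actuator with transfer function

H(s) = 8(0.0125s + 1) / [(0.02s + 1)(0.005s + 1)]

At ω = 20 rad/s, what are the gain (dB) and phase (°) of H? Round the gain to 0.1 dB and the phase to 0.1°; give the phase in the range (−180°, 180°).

At ω = 20 rad/s:
zero (1 + j20·0.0125) = 1 + j0.25 → |·| ≈ 1.0308, ∠ ≈ 14.04°
pole (1 + j20·0.02) = 1 + j0.4 → |·| ≈ 1.077, ∠ ≈ 21.80°
pole (1 + j20·0.005) = 1 + j0.1 → |·| ≈ 1.005, ∠ ≈ 5.71°
|H| = 8 · 1.0308 / (1.077 · 1.005) ≈ 7.6187
Gain = 20 log₁₀(7.6187) ≈ 17.64 dB
∠H = (14.04°) − (21.80° + 5.71°) = -13.47°

17.6 dB, -13.5°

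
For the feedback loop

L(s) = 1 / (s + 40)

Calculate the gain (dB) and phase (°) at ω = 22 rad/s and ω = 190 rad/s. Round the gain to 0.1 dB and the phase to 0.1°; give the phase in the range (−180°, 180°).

Substitute s = j22:
Numerator: 1 = 1 + j0
Denominator: (j22) + 40 = 40 + j22
|N| = √(1² + 0²) ≈ 1, ∠N ≈ 0.00°
|D| = √(40² + 22²) ≈ 45.651, ∠D ≈ 28.81°
|L| = 1 / 45.651 ≈ 0.021905
Gain = 20 log₁₀(0.021905) ≈ -33.19 dB
∠L = 0.00° − 28.81° = -28.81°

Substitute s = j190:
Numerator: 1 = 1 + j0
Denominator: (j190) + 40 = 40 + j190
|N| = √(1² + 0²) ≈ 1, ∠N ≈ 0.00°
|D| = √(40² + 190²) ≈ 194.16, ∠D ≈ 78.11°
|L| = 1 / 194.16 ≈ 0.0051504
Gain = 20 log₁₀(0.0051504) ≈ -45.76 dB
∠L = 0.00° − 78.11° = -78.11°

ω = 22: -33.2 dB, -28.8°; ω = 190: -45.8 dB, -78.1°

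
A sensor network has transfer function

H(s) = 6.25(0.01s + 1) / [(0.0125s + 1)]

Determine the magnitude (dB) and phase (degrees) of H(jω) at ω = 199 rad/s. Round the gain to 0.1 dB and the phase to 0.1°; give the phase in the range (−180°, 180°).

At ω = 199 rad/s:
zero (1 + j199·0.01) = 1 + j1.99 → |·| ≈ 2.2271, ∠ ≈ 63.32°
pole (1 + j199·0.0125) = 1 + j2.4875 → |·| ≈ 2.681, ∠ ≈ 68.10°
|H| = 6.25 · 2.2271 / (2.681) ≈ 5.1919
Gain = 20 log₁₀(5.1919) ≈ 14.31 dB
∠H = (63.32°) − (68.10°) = -4.78°

14.3 dB, -4.8°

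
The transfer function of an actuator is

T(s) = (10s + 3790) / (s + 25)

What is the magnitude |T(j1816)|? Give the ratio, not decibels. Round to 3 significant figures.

10.2

Substitute s = j1816:
Numerator: 10(j1816) + 3790 = 3790 + j18160
Denominator: (j1816) + 25 = 25 + j1816
|N| = √(3790² + 18160²) ≈ 18551, ∠N ≈ 78.21°
|D| = √(25² + 1816²) ≈ 1816.2, ∠D ≈ 89.21°
|T| = 18551 / 1816.2 ≈ 10.214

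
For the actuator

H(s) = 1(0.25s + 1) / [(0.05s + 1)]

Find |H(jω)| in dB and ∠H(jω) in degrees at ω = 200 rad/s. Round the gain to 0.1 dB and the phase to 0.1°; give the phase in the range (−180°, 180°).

13.9 dB, 4.6°

At ω = 200 rad/s:
zero (1 + j200·0.25) = 1 + j50 → |·| ≈ 50.01, ∠ ≈ 88.85°
pole (1 + j200·0.05) = 1 + j10 → |·| ≈ 10.05, ∠ ≈ 84.29°
|H| = 1 · 50.01 / (10.05) ≈ 4.9761
Gain = 20 log₁₀(4.9761) ≈ 13.94 dB
∠H = (88.85°) − (84.29°) = 4.56°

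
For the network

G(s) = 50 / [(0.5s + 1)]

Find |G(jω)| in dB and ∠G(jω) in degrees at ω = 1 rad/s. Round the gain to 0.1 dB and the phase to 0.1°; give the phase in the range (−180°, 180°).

At ω = 1 rad/s:
pole (1 + j1·0.5) = 1 + j0.5 → |·| ≈ 1.118, ∠ ≈ 26.57°
|G| = 50 · 1 / (1.118) ≈ 44.723
Gain = 20 log₁₀(44.723) ≈ 33.01 dB
∠G = (0°) − (26.57°) = -26.57°

33.0 dB, -26.6°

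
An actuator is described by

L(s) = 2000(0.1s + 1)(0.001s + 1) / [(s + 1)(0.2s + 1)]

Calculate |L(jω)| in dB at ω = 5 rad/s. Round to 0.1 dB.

49.8 dB

At ω = 5 rad/s:
zero (1 + j5·0.1) = 1 + j0.5 → |·| ≈ 1.118, ∠ ≈ 26.57°
zero (1 + j5·0.001) = 1 + j0.005 → |·| ≈ 1, ∠ ≈ 0.29°
pole (1 + j5·1) = 1 + j5 → |·| ≈ 5.099, ∠ ≈ 78.69°
pole (1 + j5·0.2) = 1 + j1 → |·| ≈ 1.4142, ∠ ≈ 45.00°
|L| = 2000 · 1.118 · 1 / (5.099 · 1.4142) ≈ 310.08
Gain = 20 log₁₀(310.08) ≈ 49.83 dB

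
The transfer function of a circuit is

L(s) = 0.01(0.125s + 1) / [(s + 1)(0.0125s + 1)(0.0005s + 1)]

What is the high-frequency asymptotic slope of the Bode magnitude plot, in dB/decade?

-40 dB/decade

Each pole contributes −20 dB/decade at high frequency; each zero contributes +20 dB/decade.
Net: 1 zero(s) − 3 pole(s) → -40 dB/decade.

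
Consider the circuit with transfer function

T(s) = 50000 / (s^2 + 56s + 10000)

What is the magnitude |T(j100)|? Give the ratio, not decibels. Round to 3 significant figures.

8.93

At s = jω = j100:
quadratic: (j100)² + 56·j100 + 10000 = 0 + j5600 → |·| ≈ 5600, ∠ ≈ 90.00°
|T| = 50000 / 5600 ≈ 8.9286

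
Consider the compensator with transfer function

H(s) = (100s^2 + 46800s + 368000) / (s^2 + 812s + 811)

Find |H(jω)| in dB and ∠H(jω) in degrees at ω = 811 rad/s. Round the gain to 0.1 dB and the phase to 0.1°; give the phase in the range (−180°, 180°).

38.2 dB, 14.9°

Substitute s = j811:
Numerator: 100(j811)^2 + 46800(j811) + 368000 = -65404100 + j37954800
Denominator: (j811)^2 + 812(j811) + 811 = -656910 + j658532
|N| = √(65404100² + 37954800²) ≈ 7.5619e+07, ∠N ≈ 149.87°
|D| = √(656910² + 658532²) ≈ 9.3016e+05, ∠D ≈ 134.93°
|H| = 7.5619e+07 / 9.3016e+05 ≈ 81.297
Gain = 20 log₁₀(81.297) ≈ 38.20 dB
∠H = 149.87° − 134.93° = 14.94°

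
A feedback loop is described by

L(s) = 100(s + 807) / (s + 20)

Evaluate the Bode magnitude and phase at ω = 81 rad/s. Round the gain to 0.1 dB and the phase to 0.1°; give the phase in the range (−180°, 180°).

At s = jω = j81:
zero (s+807): 807 + j81 → |·| = √(807²+81²) = √657810 ≈ 811.05, ∠ = arctan(81/807) ≈ 5.73°
pole (s+20): 20 + j81 → |·| = √(20²+81²) = √6961 ≈ 83.433, ∠ = arctan(81/20) ≈ 76.13°
|L| = 100 · 811.05 / 83.433 ≈ 972.1
Gain = 20 log₁₀(972.1) ≈ 59.75 dB
∠L = 5.73° − 76.13° = -70.40°

59.8 dB, -70.4°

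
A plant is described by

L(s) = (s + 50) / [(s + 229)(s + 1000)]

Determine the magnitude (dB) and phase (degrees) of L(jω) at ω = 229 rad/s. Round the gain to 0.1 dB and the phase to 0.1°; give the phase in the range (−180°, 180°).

-63.0 dB, 19.8°

At s = jω = j229:
zero (s+50): 50 + j229 → |·| = √(50²+229²) = √54941 ≈ 234.39, ∠ = arctan(229/50) ≈ 77.68°
pole (s+229): 229 + j229 → |·| = √(229²+229²) = √104882 ≈ 323.85, ∠ = arctan(229/229) ≈ 45.00°
pole (s+1000): 1000 + j229 → |·| = √(1000²+229²) = √1052441 ≈ 1025.9, ∠ = arctan(229/1000) ≈ 12.90°
|L| = 1 · 234.39 / 3.3224e+05 ≈ 0.00070548
Gain = 20 log₁₀(0.00070548) ≈ -63.03 dB
∠L = 77.68° − 57.90° = 19.78°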